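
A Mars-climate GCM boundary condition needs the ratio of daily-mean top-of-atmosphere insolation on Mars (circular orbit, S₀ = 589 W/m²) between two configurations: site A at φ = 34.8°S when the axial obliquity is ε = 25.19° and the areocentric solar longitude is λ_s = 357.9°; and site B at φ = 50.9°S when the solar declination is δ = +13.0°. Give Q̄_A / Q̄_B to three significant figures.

— Configuration A (φ=-34.8°):
sin δ = sin 25.19° × sin 357.9° = -0.01560, so δ = -0.894°.
cos H₀ = −tan(-34.8°) tan(-0.894°) = -0.0108, H₀ = 1.5816 rad.
Bracket: H₀ sin φ sin δ + cos φ cos δ sin H₀ = 1.5816×-0.57071×-0.01560 + 0.82115×0.99988×0.99994 = 0.014081 + 0.821002 = 0.835083.
Q̄ = (S₀/π) × [bracket] = (589/π) × 0.835083 = 156.57 W/m².
— Configuration B (φ=-50.9°):
cos H₀ = −tan(-50.9°) tan(+13.000°) = 0.2841, H₀ = 1.2827 rad.
Bracket: H₀ sin φ sin δ + cos φ cos δ sin H₀ = 1.2827×-0.77605×0.22495 + 0.63068×0.97437×0.95880 = -0.223924 + 0.589198 = 0.365274.
Q̄ = (S₀/π) × [bracket] = (589/π) × 0.365274 = 68.483 W/m².
Ratio Q̄_A / Q̄_B = 156.57 / 68.483 = 2.286.

Q̄_A / Q̄_B ≈ 2.29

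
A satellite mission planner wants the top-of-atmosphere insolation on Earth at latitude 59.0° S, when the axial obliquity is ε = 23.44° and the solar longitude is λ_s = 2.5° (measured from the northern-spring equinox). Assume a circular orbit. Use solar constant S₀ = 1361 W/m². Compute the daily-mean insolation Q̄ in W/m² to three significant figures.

Solar declination: sin δ = sin ε · sin λ_s = sin 23.44° × sin 2.5° = 0.01735, so δ = +0.994°.
cos H₀ = −tan(-59.0°) tan(+0.994°) = 0.0289, H₀ = 1.5419 rad.
Bracket: H₀ sin φ sin δ + cos φ cos δ sin H₀ = 1.5419×-0.85717×0.01735 + 0.51504×0.99985×0.99958 = -0.022931 + 0.514746 = 0.491815.
Q̄ = (S₀/π) × [bracket] = (1361/π) × 0.491815 = 213.1 W/m².

Q̄ ≈ 213 W/m²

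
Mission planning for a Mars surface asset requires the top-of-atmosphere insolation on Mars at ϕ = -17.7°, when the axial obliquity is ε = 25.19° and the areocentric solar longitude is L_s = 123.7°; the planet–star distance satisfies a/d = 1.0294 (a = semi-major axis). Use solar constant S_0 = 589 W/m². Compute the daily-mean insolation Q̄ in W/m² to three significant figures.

Q̄ ≈ 145 W/m²

sin δ = sin 25.19° × sin 123.7° = 0.35410, so δ = +20.738°.
cos h₀ = −tan(-17.7°) tan(+20.738°) = 0.1208, h₀ = 1.4497 rad.
Bracket: h₀ sin ϕ sin δ + cos ϕ cos δ sin h₀ = 1.4497×-0.30403×0.35410 + 0.95266×0.93521×0.99267 = -0.156070 + 0.884407 = 0.728337.
Inverse-square distance factor (a/d)² = 1.0294² = 1.059664.
Q̄ = (S_0/π) × 1.059664 × [bracket] = (589/π) × 1.059664 × 0.728337 = 144.7 W/m².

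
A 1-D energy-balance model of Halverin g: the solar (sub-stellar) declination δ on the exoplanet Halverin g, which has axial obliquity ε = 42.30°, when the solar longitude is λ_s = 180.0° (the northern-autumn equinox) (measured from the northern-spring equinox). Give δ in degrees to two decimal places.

δ = +0.00°

sin δ = sin ε · sin λ_s = sin 42.30° × sin 180.0° = 0.000000.
δ = arcsin(0.000000) = +0.00°.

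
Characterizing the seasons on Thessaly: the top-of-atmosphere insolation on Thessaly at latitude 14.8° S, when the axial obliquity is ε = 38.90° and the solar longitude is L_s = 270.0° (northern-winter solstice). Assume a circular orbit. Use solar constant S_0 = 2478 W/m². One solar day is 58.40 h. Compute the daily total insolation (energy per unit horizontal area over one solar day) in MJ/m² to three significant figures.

169 MJ/m²

Solar declination: sin δ = sin ε · sin L_s = sin 38.90° × sin 270.0° = -0.62796, so δ = -38.900°.
cos h₀ = −tan(-14.8°) tan(-38.900°) = -0.2132, h₀ = 1.7856 rad.
Bracket: h₀ sin ϕ sin δ + cos ϕ cos δ sin h₀ = 1.7856×-0.25545×-0.62796 + 0.96682×0.77824×0.97701 = 0.286432 + 0.735120 = 1.021552.
Q̄ = (S_0/π) × [bracket] = (2478/π) × 1.021552 = 805.77 W/m².
Daily total = Q̄ × 58.40 h × 3600 s/h = 805.77 × 58.40 × 3600 / 10⁶ = 169.4 MJ/m².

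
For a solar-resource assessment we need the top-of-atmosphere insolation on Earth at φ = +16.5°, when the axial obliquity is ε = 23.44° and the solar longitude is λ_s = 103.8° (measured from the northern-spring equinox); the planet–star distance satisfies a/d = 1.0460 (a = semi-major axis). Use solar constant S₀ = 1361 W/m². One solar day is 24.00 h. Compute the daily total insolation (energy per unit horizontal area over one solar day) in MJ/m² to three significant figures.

43.6 MJ/m²

Solar declination: sin δ = sin ε · sin λ_s = sin 23.44° × sin 103.8° = 0.38631, so δ = +22.725°.
cos H₀ = −tan(+16.5°) tan(+22.725°) = -0.1241, H₀ = 1.6952 rad.
Bracket: H₀ sin φ sin δ + cos φ cos δ sin H₀ = 1.6952×0.28402×0.38631 + 0.95882×0.92237×0.99227 = 0.185997 + 0.877550 = 1.063547.
Inverse-square distance factor (a/d)² = 1.0460² = 1.094116.
Q̄ = (S₀/π) × 1.094116 × [bracket] = (1361/π) × 1.094116 × 1.063547 = 504.11 W/m².
Daily total = Q̄ × 24.00 h × 3600 s/h = 504.11 × 24.00 × 3600 / 10⁶ = 43.56 MJ/m².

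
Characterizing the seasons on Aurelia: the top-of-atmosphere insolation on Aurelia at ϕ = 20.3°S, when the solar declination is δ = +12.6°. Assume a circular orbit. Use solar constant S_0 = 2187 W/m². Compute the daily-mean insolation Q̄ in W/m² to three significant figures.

cos h₀ = −tan(-20.3°) tan(+12.600°) = 0.0827, h₀ = 1.4880 rad.
Bracket: h₀ sin ϕ sin δ + cos ϕ cos δ sin h₀ = 1.4880×-0.34694×0.21814 + 0.93789×0.97592×0.99658 = -0.112614 + 0.912175 = 0.799561.
Q̄ = (S_0/π) × [bracket] = (2187/π) × 0.799561 = 556.6 W/m².

Q̄ ≈ 557 W/m²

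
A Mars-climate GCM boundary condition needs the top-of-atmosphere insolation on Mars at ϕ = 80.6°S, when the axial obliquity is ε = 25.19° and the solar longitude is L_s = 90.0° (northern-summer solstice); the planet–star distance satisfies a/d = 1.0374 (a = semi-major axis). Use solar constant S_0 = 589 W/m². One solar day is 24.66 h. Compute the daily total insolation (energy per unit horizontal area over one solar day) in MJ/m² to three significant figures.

0.00 MJ/m²

Solar declination: sin δ = sin ε · sin L_s = sin 25.19° × sin 90.0° = 0.42562, so δ = +25.190°.
cos h₀ = −tan(-80.6°) tan(+25.190°) = 2.8412 ≥ 1 ⇒ polar night, h₀ = 0 and Q̄ = 0.
Inverse-square distance factor (a/d)² = 1.0374² = 1.076199.
Daily total = Q̄ × 24.66 h × 3600 s/h = 0.00 MJ/m².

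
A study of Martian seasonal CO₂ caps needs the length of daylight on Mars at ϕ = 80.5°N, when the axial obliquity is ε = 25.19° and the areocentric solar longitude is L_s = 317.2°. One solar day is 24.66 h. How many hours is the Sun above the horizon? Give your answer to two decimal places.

sin δ = sin 25.19° × sin 317.2° = -0.28918, so δ = -16.809°.
cos h₀ = −tan ϕ · tan δ = 1.8052 ≥ 1, so the Sun never rises (polar night) and h₀ = 0.
Daylight = 2h₀/(2π) × 24.66 h = (0.0000/π) × 24.66 = 0.00 h.

0.00 h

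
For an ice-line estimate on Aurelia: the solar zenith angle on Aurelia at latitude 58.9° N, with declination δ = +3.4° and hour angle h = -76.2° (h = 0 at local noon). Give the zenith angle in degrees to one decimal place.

cos θ_z = sin ϕ sin δ + cos ϕ cos δ cos h = 0.050782 + 0.122994 = 0.173776.
θ_z = arccos(0.173776) = 80.0°.

θ_z = 80.0°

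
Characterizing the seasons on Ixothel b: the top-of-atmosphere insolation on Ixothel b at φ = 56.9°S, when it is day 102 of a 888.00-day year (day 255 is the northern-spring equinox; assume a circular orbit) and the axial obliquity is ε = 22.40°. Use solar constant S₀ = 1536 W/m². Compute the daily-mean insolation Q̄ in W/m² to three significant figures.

Solar longitude: λ_s = 360° × (102 − 255)/888.00 = -62.027°, i.e. -62.027° + 360° = 297.973°.
sin δ = sin 22.40° × sin 297.973° = -0.33655, so δ = -19.667°.
cos H₀ = −tan(-56.9°) tan(-19.667°) = -0.5482, H₀ = 2.1511 rad.
Bracket: H₀ sin φ sin δ + cos φ cos δ sin H₀ = 2.1511×-0.83772×-0.33655 + 0.54610×0.94167×0.83632 = 0.606470 + 0.430074 = 1.036544.
Q̄ = (S₀/π) × [bracket] = (1536/π) × 1.036544 = 506.8 W/m².

Q̄ ≈ 507 W/m²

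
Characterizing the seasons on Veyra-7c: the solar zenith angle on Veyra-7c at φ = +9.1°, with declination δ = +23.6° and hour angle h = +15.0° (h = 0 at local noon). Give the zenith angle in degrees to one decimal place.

cos θ_z = sin φ sin δ + cos φ cos δ cos h = 0.063318 + 0.873998 = 0.937316.
θ_z = arccos(0.937316) = 20.4°.

θ_z = 20.4°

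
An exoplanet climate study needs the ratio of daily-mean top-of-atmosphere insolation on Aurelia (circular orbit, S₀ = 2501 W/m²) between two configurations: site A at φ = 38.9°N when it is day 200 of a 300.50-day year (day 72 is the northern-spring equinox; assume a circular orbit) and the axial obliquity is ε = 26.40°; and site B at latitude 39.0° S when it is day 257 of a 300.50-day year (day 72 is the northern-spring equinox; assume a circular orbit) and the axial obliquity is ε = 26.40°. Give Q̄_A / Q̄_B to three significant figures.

— Configuration A (φ=+38.9°):
Solar longitude: λ_s = 360° × (200 − 72)/300.50 = 153.344°.
sin δ = sin 26.40° × sin 153.344° = 0.19947, so δ = +11.506°.
cos H₀ = −tan(+38.9°) tan(+11.506°) = -0.1643, H₀ = 1.7358 rad.
Bracket: H₀ sin φ sin δ + cos φ cos δ sin H₀ = 1.7358×0.62796×0.19947 + 0.77824×0.97990×0.98642 = 0.217425 + 0.752241 = 0.969666.
Q̄ = (S₀/π) × [bracket] = (2501/π) × 0.969666 = 771.94 W/m².
— Configuration B (φ=-39.0°):
Solar longitude: λ_s = 360° × (257 − 72)/300.50 = 221.631°.
sin δ = sin 26.40° × sin 221.631° = -0.29538, so δ = -17.180°.
cos H₀ = −tan(-39.0°) tan(-17.180°) = -0.2504, H₀ = 1.8239 rad.
Bracket: H₀ sin φ sin δ + cos φ cos δ sin H₀ = 1.8239×-0.62932×-0.29538 + 0.77715×0.95538×0.96815 = 0.339042 + 0.718826 = 1.057868.
Q̄ = (S₀/π) × [bracket] = (2501/π) × 1.057868 = 842.16 W/m².
Ratio Q̄_A / Q̄_B = 771.94 / 842.16 = 0.9166.

Q̄_A / Q̄_B ≈ 0.917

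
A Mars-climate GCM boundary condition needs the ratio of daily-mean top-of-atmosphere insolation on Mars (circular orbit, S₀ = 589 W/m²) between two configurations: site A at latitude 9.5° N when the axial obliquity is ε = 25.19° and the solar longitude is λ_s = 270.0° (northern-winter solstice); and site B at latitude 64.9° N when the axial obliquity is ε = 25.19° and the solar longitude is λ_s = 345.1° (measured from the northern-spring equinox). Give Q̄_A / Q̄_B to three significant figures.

— Configuration A (φ=+9.5°):
Solar declination: sin δ = sin ε · sin λ_s = sin 25.19° × sin 270.0° = -0.42562, so δ = -25.190°.
cos H₀ = −tan(+9.5°) tan(-25.190°) = 0.0787, H₀ = 1.4920 rad.
Bracket: H₀ sin φ sin δ + cos φ cos δ sin H₀ = 1.4920×0.16505×-0.42562 + 0.98629×0.90490×0.99690 = -0.104811 + 0.889727 = 0.784916.
Q̄ = (S₀/π) × [bracket] = (589/π) × 0.784916 = 147.16 W/m².
— Configuration B (φ=+64.9°):
Solar declination: sin δ = sin ε · sin λ_s = sin 25.19° × sin 345.1° = -0.10944, so δ = -6.283°.
cos H₀ = −tan(+64.9°) tan(-6.283°) = 0.2350, H₀ = 1.3335 rad.
Bracket: H₀ sin φ sin δ + cos φ cos δ sin H₀ = 1.3335×0.90557×-0.10944 + 0.42420×0.99399×0.97198 = -0.132157 + 0.409836 = 0.277679.
Q̄ = (S₀/π) × [bracket] = (589/π) × 0.277679 = 52.061 W/m².
Ratio Q̄_A / Q̄_B = 147.16 / 52.061 = 2.827.

Q̄_A / Q̄_B ≈ 2.83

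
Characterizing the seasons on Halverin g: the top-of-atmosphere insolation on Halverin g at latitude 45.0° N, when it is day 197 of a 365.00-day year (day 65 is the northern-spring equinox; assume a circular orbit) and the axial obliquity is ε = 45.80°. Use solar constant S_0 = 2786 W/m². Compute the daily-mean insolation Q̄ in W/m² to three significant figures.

Solar longitude: L_s = 360° × (197 − 65)/365.00 = 130.192°.
sin δ = sin 45.80° × sin 130.192° = 0.54764, so δ = +33.205°.
cos h₀ = −tan(+45.0°) tan(+33.205°) = -0.6545, h₀ = 2.2843 rad.
Bracket: h₀ sin ϕ sin δ + cos ϕ cos δ sin h₀ = 2.2843×0.70711×0.54764 + 0.70711×0.83671×0.75605 = 0.884576 + 0.447314 = 1.331890.
Q̄ = (S_0/π) × [bracket] = (2786/π) × 1.331890 = 1181 W/m².

Q̄ ≈ 1.18e+03 W/m²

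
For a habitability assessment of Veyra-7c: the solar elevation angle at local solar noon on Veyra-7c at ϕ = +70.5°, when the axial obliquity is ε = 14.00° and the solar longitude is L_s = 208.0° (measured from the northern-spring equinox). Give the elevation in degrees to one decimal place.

Solar declination: sin δ = sin ε · sin L_s = sin 14.00° × sin 208.0° = -0.11358, so δ = -6.521°.
At local noon the hour angle is zero, so the zenith angle equals |ϕ − δ| = |+70.5° − (-6.521°)| = 77.021°.
Elevation = 90° − 77.021° = 13.0°.

13.0°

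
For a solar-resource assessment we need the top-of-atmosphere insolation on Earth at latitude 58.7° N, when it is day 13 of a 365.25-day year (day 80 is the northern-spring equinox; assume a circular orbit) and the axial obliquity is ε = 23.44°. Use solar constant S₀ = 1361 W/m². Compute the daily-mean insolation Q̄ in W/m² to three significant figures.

Q̄ ≈ 43.2 W/m²

Solar longitude: λ_s = 360° × (13 − 80)/365.25 = -66.037°, i.e. -66.037° + 360° = 293.963°.
sin δ = sin 23.44° × sin 293.963° = -0.36350, so δ = -21.315°.
cos H₀ = −tan(+58.7°) tan(-21.315°) = 0.6418, H₀ = 0.8740 rad.
Bracket: H₀ sin φ sin δ + cos φ cos δ sin H₀ = 0.8740×0.85446×-0.36350 + 0.51952×0.93159×0.76691 = -0.271461 + 0.371169 = 0.099708.
Q̄ = (S₀/π) × [bracket] = (1361/π) × 0.099708 = 43.20 W/m².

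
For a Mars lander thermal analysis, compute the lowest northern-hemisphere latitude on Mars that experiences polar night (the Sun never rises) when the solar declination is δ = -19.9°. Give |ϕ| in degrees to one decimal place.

Polar night requires cos h₀ = −tan ϕ tan δ ≥ 1, i.e. tan ϕ tan δ ≤ −1.
The boundary is |tan ϕ| · |tan δ| = 1, so |ϕ| = 90° − |δ| = 90° − 19.9° = 70.1° in the northern hemisphere.

|ϕ| = 70.1°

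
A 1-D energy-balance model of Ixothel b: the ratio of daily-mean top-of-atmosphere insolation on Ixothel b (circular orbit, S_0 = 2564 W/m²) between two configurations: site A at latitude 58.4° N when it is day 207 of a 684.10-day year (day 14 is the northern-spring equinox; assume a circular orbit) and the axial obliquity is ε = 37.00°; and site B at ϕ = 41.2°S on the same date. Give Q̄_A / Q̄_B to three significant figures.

— Configuration A (ϕ=+58.4°):
Solar longitude: L_s = 360° × (207 − 14)/684.10 = 101.564°.
sin δ = sin 37.00° × sin 101.564° = 0.58960, so δ = +36.129°.
cos h₀ = −tan(+58.4°) tan(+36.129°) = -1.1866 ≤ −1 ⇒ polar day, h₀ = π.
Bracket: h₀ sin ϕ sin δ + cos ϕ cos δ sin h₀ = 3.1416×0.85173×0.58960 + 0.52399×0.80770×0.00000 = 1.577649 + 0.000000 = 1.577649.
Q̄ = (S_0/π) × [bracket] = (2564/π) × 1.577649 = 1287.6 W/m².
— Configuration B (ϕ=-41.2°):
cos h₀ = −tan(-41.2°) tan(+36.129°) = 0.6390, h₀ = 0.8775 rad.
Bracket: h₀ sin ϕ sin δ + cos ϕ cos δ sin h₀ = 0.8775×-0.65869×0.58960 + 0.75241×0.80770×0.76917 = -0.340789 + 0.467441 = 0.126652.
Q̄ = (S_0/π) × [bracket] = (2564/π) × 0.126652 = 103.37 W/m².
Ratio Q̄_A / Q̄_B = 1287.6 / 103.37 = 12.46.

Q̄_A / Q̄_B ≈ 12.5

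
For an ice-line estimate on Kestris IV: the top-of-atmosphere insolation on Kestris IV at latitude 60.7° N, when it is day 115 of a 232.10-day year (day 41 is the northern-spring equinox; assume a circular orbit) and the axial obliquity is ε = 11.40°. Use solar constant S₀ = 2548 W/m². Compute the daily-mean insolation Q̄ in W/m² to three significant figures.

Solar longitude: λ_s = 360° × (115 − 41)/232.10 = 114.778°.
sin δ = sin 11.40° × sin 114.778° = 0.17946, so δ = +10.338°.
cos H₀ = −tan(+60.7°) tan(+10.338°) = -0.3251, H₀ = 1.9019 rad.
Bracket: H₀ sin φ sin δ + cos φ cos δ sin H₀ = 1.9019×0.87207×0.17946 + 0.48938×0.98377×0.94569 = 0.297651 + 0.455290 = 0.752941.
Q̄ = (S₀/π) × [bracket] = (2548/π) × 0.752941 = 610.7 W/m².

Q̄ ≈ 611 W/m²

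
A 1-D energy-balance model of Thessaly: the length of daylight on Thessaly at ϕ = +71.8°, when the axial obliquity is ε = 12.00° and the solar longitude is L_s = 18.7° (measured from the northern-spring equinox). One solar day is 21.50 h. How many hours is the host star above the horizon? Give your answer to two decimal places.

Solar declination: sin δ = sin ε · sin L_s = sin 12.00° × sin 18.7° = 0.06666, so δ = +3.822°.
cos h₀ = −tan ϕ · tan δ = −tan(+71.8°) × tan(+3.822°) = -0.2032, so h₀ = 1.7754 rad = 101.72°.
Daylight = 2h₀/(2π) × 21.50 h = (1.7754/π) × 21.50 = 12.15 h.

12.15 h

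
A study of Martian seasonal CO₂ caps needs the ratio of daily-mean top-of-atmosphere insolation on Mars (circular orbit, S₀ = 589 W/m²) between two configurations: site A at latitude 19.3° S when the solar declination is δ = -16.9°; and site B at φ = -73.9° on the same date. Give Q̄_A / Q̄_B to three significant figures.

Q̄_A / Q̄_B ≈ 1.21

— Configuration A (φ=-19.3°):
cos H₀ = −tan(-19.3°) tan(-16.900°) = -0.1064, H₀ = 1.6774 rad.
Bracket: H₀ sin φ sin δ + cos φ cos δ sin H₀ = 1.6774×-0.33051×-0.29070 + 0.94380×0.95681×0.99432 = 0.161163 + 0.897908 = 1.059071.
Q̄ = (S₀/π) × [bracket] = (589/π) × 1.059071 = 198.56 W/m².
— Configuration B (φ=-73.9°):
cos H₀ = −tan(-73.9°) tan(-16.900°) = -1.0526 ≤ −1 ⇒ polar day, H₀ = π.
Bracket: H₀ sin φ sin δ + cos φ cos δ sin H₀ = 3.1416×-0.96078×-0.29070 + 0.27731×0.95681×0.00000 = 0.877445 + 0.000000 = 0.877445.
Q̄ = (S₀/π) × [bracket] = (589/π) × 0.877445 = 164.51 W/m².
Ratio Q̄_A / Q̄_B = 198.56 / 164.51 = 1.207.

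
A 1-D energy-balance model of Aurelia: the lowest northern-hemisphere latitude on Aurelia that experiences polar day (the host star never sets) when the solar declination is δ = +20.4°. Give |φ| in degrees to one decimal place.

|φ| = 69.6°

Polar day requires cos H₀ = −tan φ tan δ ≤ −1, i.e. tan φ tan δ ≥ 1.
The boundary is |tan φ| · |tan δ| = 1, so |φ| = 90° − |δ| = 90° − 20.4° = 69.6° in the northern hemisphere.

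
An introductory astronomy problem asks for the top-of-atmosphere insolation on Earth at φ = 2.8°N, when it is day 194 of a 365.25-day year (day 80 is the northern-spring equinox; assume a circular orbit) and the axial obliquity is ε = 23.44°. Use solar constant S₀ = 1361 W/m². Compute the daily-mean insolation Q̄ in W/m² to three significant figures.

Q̄ ≈ 415 W/m²

Solar longitude: λ_s = 360° × (194 − 80)/365.25 = 112.361°.
sin δ = sin 23.44° × sin 112.361° = 0.36788, so δ = +21.585°.
cos H₀ = −tan(+2.8°) tan(+21.585°) = -0.0193, H₀ = 1.5901 rad.
Bracket: H₀ sin φ sin δ + cos φ cos δ sin H₀ = 1.5901×0.04885×0.36788 + 0.99881×0.92987×0.99981 = 0.028576 + 0.928587 = 0.957163.
Q̄ = (S₀/π) × [bracket] = (1361/π) × 0.957163 = 414.7 W/m².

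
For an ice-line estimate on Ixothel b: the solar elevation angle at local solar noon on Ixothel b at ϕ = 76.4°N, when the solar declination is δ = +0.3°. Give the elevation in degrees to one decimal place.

At local noon the hour angle is zero, so the zenith angle equals |ϕ − δ| = |+76.4° − (+0.300°)| = 76.100°.
Elevation = 90° − 76.100° = 13.9°.

13.9°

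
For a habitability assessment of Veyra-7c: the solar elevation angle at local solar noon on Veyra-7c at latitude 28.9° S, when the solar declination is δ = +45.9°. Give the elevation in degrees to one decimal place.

15.2°

At local noon the hour angle is zero, so the zenith angle equals |ϕ − δ| = |-28.9° − (+45.900°)| = 74.800°.
Elevation = 90° − 74.800° = 15.2°.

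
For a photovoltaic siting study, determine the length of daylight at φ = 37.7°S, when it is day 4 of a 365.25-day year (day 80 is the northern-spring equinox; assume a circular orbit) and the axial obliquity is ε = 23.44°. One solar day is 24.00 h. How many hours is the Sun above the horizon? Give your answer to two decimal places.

Solar longitude: λ_s = 360° × (4 − 80)/365.25 = -74.908°, i.e. -74.908° + 360° = 285.092°.
sin δ = sin 23.44° × sin 285.092° = -0.38407, so δ = -22.586°.
cos H₀ = −tan φ · tan δ = −tan(-37.7°) × tan(-22.586°) = -0.3215, so H₀ = 1.8981 rad = 108.75°.
Daylight = 2H₀/(2π) × 24.00 h = (1.8981/π) × 24.00 = 14.50 h.

14.50 h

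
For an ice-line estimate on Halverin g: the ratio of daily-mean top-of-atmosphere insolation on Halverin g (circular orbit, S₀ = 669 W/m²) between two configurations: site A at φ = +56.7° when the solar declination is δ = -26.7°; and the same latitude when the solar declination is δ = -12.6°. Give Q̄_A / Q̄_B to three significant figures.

Q̄_A / Q̄_B ≈ 0.189

— Configuration A (φ=+56.7°):
cos H₀ = −tan(+56.7°) tan(-26.700°) = 0.7657, H₀ = 0.6987 rad.
Bracket: H₀ sin φ sin δ + cos φ cos δ sin H₀ = 0.6987×0.83581×-0.44932 + 0.54902×0.89337×0.64324 = -0.262394 + 0.315495 = 0.053101.
Q̄ = (S₀/π) × [bracket] = (669/π) × 0.053101 = 11.308 W/m².
— Configuration B (φ=+56.7°):
cos H₀ = −tan(+56.7°) tan(-12.600°) = 0.3403, H₀ = 1.2236 rad.
Bracket: H₀ sin φ sin δ + cos φ cos δ sin H₀ = 1.2236×0.83581×-0.21814 + 0.54902×0.97592×0.94032 = -0.223091 + 0.503823 = 0.280732.
Q̄ = (S₀/π) × [bracket] = (669/π) × 0.280732 = 59.782 W/m².
Ratio Q̄_A / Q̄_B = 11.308 / 59.782 = 0.1892.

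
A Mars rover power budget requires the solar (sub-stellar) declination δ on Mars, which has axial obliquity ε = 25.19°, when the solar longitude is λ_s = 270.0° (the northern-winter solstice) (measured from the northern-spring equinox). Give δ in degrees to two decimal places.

sin δ = sin ε · sin λ_s = sin 25.19° × sin 270.0° = -0.425621.
δ = arcsin(-0.425621) = -25.19°.

δ = -25.19°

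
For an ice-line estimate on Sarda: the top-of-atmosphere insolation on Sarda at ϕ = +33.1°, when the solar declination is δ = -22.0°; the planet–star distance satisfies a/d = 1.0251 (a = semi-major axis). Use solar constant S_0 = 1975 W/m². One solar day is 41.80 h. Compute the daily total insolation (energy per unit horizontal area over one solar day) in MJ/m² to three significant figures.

cos h₀ = −tan(+33.1°) tan(-22.000°) = 0.2634, h₀ = 1.3043 rad.
Bracket: h₀ sin ϕ sin δ + cos ϕ cos δ sin h₀ = 1.3043×0.54610×-0.37461 + 0.83772×0.92718×0.96469 = -0.266827 + 0.749291 = 0.482464.
Inverse-square distance factor (a/d)² = 1.0251² = 1.050830.
Q̄ = (S_0/π) × 1.050830 × [bracket] = (1975/π) × 1.050830 × 0.482464 = 318.72 W/m².
Daily total = Q̄ × 41.80 h × 3600 s/h = 318.72 × 41.80 × 3600 / 10⁶ = 47.96 MJ/m².

48.0 MJ/m²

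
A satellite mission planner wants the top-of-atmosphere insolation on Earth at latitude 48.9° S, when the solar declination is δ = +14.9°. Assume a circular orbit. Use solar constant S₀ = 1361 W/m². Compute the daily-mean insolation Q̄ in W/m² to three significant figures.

cos H₀ = −tan(-48.9°) tan(+14.900°) = 0.3050, H₀ = 1.2608 rad.
Bracket: H₀ sin φ sin δ + cos φ cos δ sin H₀ = 1.2608×-0.75356×0.25713 + 0.65738×0.96638×0.95235 = -0.244296 + 0.605008 = 0.360712.
Q̄ = (S₀/π) × [bracket] = (1361/π) × 0.360712 = 156.3 W/m².

Q̄ ≈ 156 W/m²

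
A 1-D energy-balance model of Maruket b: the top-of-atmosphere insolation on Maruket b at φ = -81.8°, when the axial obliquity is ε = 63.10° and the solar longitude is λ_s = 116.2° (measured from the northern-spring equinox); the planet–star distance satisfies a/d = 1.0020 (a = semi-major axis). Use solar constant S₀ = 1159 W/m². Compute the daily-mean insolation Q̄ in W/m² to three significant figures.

Q̄ ≈ 0.00 W/m²

Solar declination: sin δ = sin ε · sin λ_s = sin 63.10° × sin 116.2° = 0.80017, so δ = +53.147°.
cos H₀ = −tan(-81.8°) tan(+53.147°) = 9.2582 ≥ 1 ⇒ polar night, H₀ = 0 and Q̄ = 0.
Inverse-square distance factor (a/d)² = 1.0020² = 1.004004.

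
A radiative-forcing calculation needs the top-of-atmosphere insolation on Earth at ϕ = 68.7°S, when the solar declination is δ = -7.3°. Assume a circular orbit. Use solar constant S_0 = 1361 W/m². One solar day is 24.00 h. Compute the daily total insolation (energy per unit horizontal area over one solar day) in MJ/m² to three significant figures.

cos h₀ = −tan(-68.7°) tan(-7.300°) = -0.3286, h₀ = 1.9056 rad.
Bracket: h₀ sin ϕ sin δ + cos ϕ cos δ sin h₀ = 1.9056×-0.93169×-0.12706 + 0.36325×0.99189×0.94448 = 0.225586 + 0.340300 = 0.565886.
Q̄ = (S_0/π) × [bracket] = (1361/π) × 0.565886 = 245.15 W/m².
Daily total = Q̄ × 24.00 h × 3600 s/h = 245.15 × 24.00 × 3600 / 10⁶ = 21.18 MJ/m².

21.2 MJ/m²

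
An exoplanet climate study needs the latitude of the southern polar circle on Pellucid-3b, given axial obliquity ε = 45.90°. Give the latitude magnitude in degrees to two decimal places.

44.10°

The polar circle is the lowest latitude that experiences at least one full rotation of continuous darkness at the northern-summer solstice; it lies at |φ| = 90° − ε = 90° − 45.90° = 44.10°.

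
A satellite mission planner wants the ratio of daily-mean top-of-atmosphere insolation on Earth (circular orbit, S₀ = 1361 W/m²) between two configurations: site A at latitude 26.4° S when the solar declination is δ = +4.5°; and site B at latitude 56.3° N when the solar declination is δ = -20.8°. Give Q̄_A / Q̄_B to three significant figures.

Q̄_A / Q̄_B ≈ 5.94

— Configuration A (φ=-26.4°):
cos H₀ = −tan(-26.4°) tan(+4.500°) = 0.0391, H₀ = 1.5317 rad.
Bracket: H₀ sin φ sin δ + cos φ cos δ sin H₀ = 1.5317×-0.44464×0.07846 + 0.89571×0.99692×0.99924 = -0.053436 + 0.892273 = 0.838837.
Q̄ = (S₀/π) × [bracket] = (1361/π) × 0.838837 = 363.40 W/m².
— Configuration B (φ=+56.3°):
cos H₀ = −tan(+56.3°) tan(-20.800°) = 0.5696, H₀ = 0.9648 rad.
Bracket: H₀ sin φ sin δ + cos φ cos δ sin H₀ = 0.9648×0.83195×-0.35511 + 0.55484×0.93483×0.82193 = -0.285034 + 0.426320 = 0.141286.
Q̄ = (S₀/π) × [bracket] = (1361/π) × 0.141286 = 61.208 W/m².
Ratio Q̄_A / Q̄_B = 363.40 / 61.208 = 5.937.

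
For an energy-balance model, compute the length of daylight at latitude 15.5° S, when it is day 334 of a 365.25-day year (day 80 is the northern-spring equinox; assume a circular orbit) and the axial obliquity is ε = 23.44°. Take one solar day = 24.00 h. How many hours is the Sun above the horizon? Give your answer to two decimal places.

Solar longitude: L_s = 360° × (334 − 80)/365.25 = 250.349°.
sin δ = sin 23.44° × sin 250.349° = -0.37462, so δ = -22.001°.
cos h₀ = −tan ϕ · tan δ = −tan(-15.5°) × tan(-22.001°) = -0.1121, so h₀ = 1.6831 rad = 96.43°.
Daylight = 2h₀/(2π) × 24.00 h = (1.6831/π) × 24.00 = 12.86 h.

12.86 h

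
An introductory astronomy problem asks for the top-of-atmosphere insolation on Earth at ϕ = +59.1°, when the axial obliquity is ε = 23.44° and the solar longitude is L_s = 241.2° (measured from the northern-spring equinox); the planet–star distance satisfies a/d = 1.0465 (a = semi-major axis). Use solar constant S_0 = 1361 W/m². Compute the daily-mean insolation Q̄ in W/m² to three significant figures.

Q̄ ≈ 51.2 W/m²

Solar declination: sin δ = sin ε · sin L_s = sin 23.44° × sin 241.2° = -0.34858, so δ = -20.401°.
cos h₀ = −tan(+59.1°) tan(-20.401°) = 0.6214, h₀ = 0.9002 rad.
Bracket: h₀ sin ϕ sin δ + cos ϕ cos δ sin h₀ = 0.9002×0.85806×-0.34858 + 0.51354×0.93728×0.78348 = -0.269252 + 0.377113 = 0.107861.
Inverse-square distance factor (a/d)² = 1.0465² = 1.095162.
Q̄ = (S_0/π) × 1.095162 × [bracket] = (1361/π) × 1.095162 × 0.107861 = 51.17 W/m².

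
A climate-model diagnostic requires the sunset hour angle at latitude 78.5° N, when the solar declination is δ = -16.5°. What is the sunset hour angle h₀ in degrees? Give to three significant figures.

h₀ = 0.00°

cos h₀ = −tan ϕ · tan δ = 1.4559 ≥ 1, so the Sun never rises (polar night) and h₀ = 0.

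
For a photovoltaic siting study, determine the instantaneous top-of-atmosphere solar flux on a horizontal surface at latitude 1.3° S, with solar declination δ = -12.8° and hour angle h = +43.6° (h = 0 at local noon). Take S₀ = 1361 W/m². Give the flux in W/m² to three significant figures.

968 W/m²

cos θ_z = sin φ sin δ + cos φ cos δ cos h = 0.005026 + 0.705994 = 0.711020.
Flux = S₀ · cos θ_z = 1361 × 0.711020 = 967.7 W/m².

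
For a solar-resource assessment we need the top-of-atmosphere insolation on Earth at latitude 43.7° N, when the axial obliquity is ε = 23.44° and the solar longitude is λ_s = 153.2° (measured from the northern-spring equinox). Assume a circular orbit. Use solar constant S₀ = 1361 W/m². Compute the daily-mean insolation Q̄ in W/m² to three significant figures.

Q̄ ≈ 397 W/m²

Solar declination: sin δ = sin ε · sin λ_s = sin 23.44° × sin 153.2° = 0.17935, so δ = +10.332°.
cos H₀ = −tan(+43.7°) tan(+10.332°) = -0.1742, H₀ = 1.7459 rad.
Bracket: H₀ sin φ sin δ + cos φ cos δ sin H₀ = 1.7459×0.69088×0.17935 + 0.72297×0.98378×0.98471 = 0.216333 + 0.700369 = 0.916702.
Q̄ = (S₀/π) × [bracket] = (1361/π) × 0.916702 = 397.1 W/m².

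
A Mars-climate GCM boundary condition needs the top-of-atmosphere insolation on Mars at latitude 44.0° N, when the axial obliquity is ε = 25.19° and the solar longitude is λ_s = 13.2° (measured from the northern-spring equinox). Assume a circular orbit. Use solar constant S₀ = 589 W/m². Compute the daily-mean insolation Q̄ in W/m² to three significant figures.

Solar declination: sin δ = sin ε · sin λ_s = sin 25.19° × sin 13.2° = 0.09719, so δ = +5.577°.
cos H₀ = −tan(+44.0°) tan(+5.577°) = -0.0943, H₀ = 1.6652 rad.
Bracket: H₀ sin φ sin δ + cos φ cos δ sin H₀ = 1.6652×0.69466×0.09719 + 0.71934×0.99527×0.99554 = 0.112424 + 0.712744 = 0.825168.
Q̄ = (S₀/π) × [bracket] = (589/π) × 0.825168 = 154.7 W/m².

Q̄ ≈ 155 W/m²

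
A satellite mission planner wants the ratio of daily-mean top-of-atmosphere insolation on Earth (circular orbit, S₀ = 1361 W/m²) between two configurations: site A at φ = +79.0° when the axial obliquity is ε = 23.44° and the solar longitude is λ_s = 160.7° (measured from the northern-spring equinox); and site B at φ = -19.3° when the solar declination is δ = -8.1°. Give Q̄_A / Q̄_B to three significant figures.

Q̄_A / Q̄_B ≈ 0.434

— Configuration A (φ=+79.0°):
Solar declination: sin δ = sin ε · sin λ_s = sin 23.44° × sin 160.7° = 0.13147, so δ = +7.555°.
cos H₀ = −tan(+79.0°) tan(+7.555°) = -0.6823, H₀ = 2.3217 rad.
Bracket: H₀ sin φ sin δ + cos φ cos δ sin H₀ = 2.3217×0.98163×0.13147 + 0.19081×0.99132×0.73107 = 0.299627 + 0.138285 = 0.437912.
Q̄ = (S₀/π) × [bracket] = (1361/π) × 0.437912 = 189.71 W/m².
— Configuration B (φ=-19.3°):
cos H₀ = −tan(-19.3°) tan(-8.100°) = -0.0498, H₀ = 1.6207 rad.
Bracket: H₀ sin φ sin δ + cos φ cos δ sin H₀ = 1.6207×-0.33051×-0.14090 + 0.94380×0.99002×0.99876 = 0.075474 + 0.933222 = 1.008696.
Q̄ = (S₀/π) × [bracket] = (1361/π) × 1.008696 = 436.99 W/m².
Ratio Q̄_A / Q̄_B = 189.71 / 436.99 = 0.4341.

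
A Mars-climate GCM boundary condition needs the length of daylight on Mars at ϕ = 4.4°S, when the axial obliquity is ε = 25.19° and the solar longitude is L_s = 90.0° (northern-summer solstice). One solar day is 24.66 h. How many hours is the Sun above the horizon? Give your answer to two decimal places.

Solar declination: sin δ = sin ε · sin L_s = sin 25.19° × sin 90.0° = 0.42562, so δ = +25.190°.
cos h₀ = −tan ϕ · tan δ = −tan(-4.4°) × tan(+25.190°) = 0.0362, so h₀ = 1.5346 rad = 87.93°.
Daylight = 2h₀/(2π) × 24.66 h = (1.5346/π) × 24.66 = 12.05 h.

12.05 h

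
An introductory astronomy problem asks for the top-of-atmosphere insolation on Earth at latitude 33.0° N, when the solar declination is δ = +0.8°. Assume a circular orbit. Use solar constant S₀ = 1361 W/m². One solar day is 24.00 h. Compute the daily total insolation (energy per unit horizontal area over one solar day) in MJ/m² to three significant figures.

cos H₀ = −tan(+33.0°) tan(+0.800°) = -0.0091, H₀ = 1.5799 rad.
Bracket: H₀ sin φ sin δ + cos φ cos δ sin H₀ = 1.5799×0.54464×0.01396 + 0.83867×0.99990×0.99996 = 0.012012 + 0.838553 = 0.850565.
Q̄ = (S₀/π) × [bracket] = (1361/π) × 0.850565 = 368.48 W/m².
Daily total = Q̄ × 24.00 h × 3600 s/h = 368.48 × 24.00 × 3600 / 10⁶ = 31.84 MJ/m².

31.8 MJ/m²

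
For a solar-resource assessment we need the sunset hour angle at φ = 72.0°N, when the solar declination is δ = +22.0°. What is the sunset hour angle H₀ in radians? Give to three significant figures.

Sunrise equation: cos H₀ = −tan φ · tan δ = -1.2435 ≤ −1, so the Sun never sets (polar day) and H₀ = π.

H₀ = 3.14 rad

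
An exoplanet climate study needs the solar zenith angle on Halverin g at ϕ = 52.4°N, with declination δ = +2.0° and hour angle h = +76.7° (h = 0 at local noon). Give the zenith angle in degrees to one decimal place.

θ_z = 80.3°

cos θ_z = sin ϕ sin δ + cos ϕ cos δ cos h = 0.027651 + 0.140278 = 0.167929.
θ_z = arccos(0.167929) = 80.3°.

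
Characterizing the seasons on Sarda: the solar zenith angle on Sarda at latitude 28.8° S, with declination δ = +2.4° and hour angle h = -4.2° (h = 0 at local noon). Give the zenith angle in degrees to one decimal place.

cos θ_z = sin ϕ sin δ + cos ϕ cos δ cos h = -0.020174 + 0.873187 = 0.853013.
θ_z = arccos(0.853013) = 31.5°.

θ_z = 31.5°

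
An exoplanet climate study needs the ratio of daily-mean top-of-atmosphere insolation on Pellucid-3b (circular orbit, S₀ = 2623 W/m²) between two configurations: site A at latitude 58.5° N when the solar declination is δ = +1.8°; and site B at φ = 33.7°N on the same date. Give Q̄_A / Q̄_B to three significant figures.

Q̄_A / Q̄_B ≈ 0.658

— Configuration A (φ=+58.5°):
cos H₀ = −tan(+58.5°) tan(+1.800°) = -0.0513, H₀ = 1.6221 rad.
Bracket: H₀ sin φ sin δ + cos φ cos δ sin H₀ = 1.6221×0.85264×0.03141 + 0.52250×0.99951×0.99868 = 0.043442 + 0.521555 = 0.564997.
Q̄ = (S₀/π) × [bracket] = (2623/π) × 0.564997 = 471.73 W/m².
— Configuration B (φ=+33.7°):
cos H₀ = −tan(+33.7°) tan(+1.800°) = -0.0210, H₀ = 1.5918 rad.
Bracket: H₀ sin φ sin δ + cos φ cos δ sin H₀ = 1.5918×0.55484×0.03141 + 0.83195×0.99951×0.99978 = 0.027741 + 0.831359 = 0.859100.
Q̄ = (S₀/π) × [bracket] = (2623/π) × 0.859100 = 717.29 W/m².
Ratio Q̄_A / Q̄_B = 471.73 / 717.29 = 0.6577.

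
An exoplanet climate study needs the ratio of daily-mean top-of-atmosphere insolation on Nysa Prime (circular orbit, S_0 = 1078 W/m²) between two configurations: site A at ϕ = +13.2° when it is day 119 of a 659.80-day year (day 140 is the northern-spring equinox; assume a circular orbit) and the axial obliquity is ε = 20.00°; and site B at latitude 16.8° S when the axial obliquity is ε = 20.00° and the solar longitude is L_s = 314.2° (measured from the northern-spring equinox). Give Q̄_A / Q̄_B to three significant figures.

Q̄_A / Q̄_B ≈ 0.909

— Configuration A (ϕ=+13.2°):
Solar longitude: L_s = 360° × (119 − 140)/659.80 = -11.458°, i.e. -11.458° + 360° = 348.542°.
sin δ = sin 20.00° × sin 348.542° = -0.06794, so δ = -3.896°.
cos h₀ = −tan(+13.2°) tan(-3.896°) = 0.0160, h₀ = 1.5548 rad.
Bracket: h₀ sin ϕ sin δ + cos ϕ cos δ sin h₀ = 1.5548×0.22835×-0.06794 + 0.97358×0.99769×0.99987 = -0.024121 + 0.971205 = 0.947084.
Q̄ = (S_0/π) × [bracket] = (1078/π) × 0.947084 = 324.98 W/m².
— Configuration B (ϕ=-16.8°):
Solar declination: sin δ = sin ε · sin L_s = sin 20.00° × sin 314.2° = -0.24520, so δ = -14.194°.
cos h₀ = −tan(-16.8°) tan(-14.194°) = -0.0764, h₀ = 1.6472 rad.
Bracket: h₀ sin ϕ sin δ + cos ϕ cos δ sin h₀ = 1.6472×-0.28903×-0.24520 + 0.95732×0.96947×0.99708 = 0.116737 + 0.925383 = 1.042120.
Q̄ = (S_0/π) × [bracket] = (1078/π) × 1.042120 = 357.59 W/m².
Ratio Q̄_A / Q̄_B = 324.98 / 357.59 = 0.9088.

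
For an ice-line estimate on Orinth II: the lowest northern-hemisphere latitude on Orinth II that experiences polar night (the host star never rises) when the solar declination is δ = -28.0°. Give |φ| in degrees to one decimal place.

|φ| = 62.0°

Polar night requires cos H₀ = −tan φ tan δ ≥ 1, i.e. tan φ tan δ ≤ −1.
The boundary is |tan φ| · |tan δ| = 1, so |φ| = 90° − |δ| = 90° − 28.0° = 62.0° in the northern hemisphere.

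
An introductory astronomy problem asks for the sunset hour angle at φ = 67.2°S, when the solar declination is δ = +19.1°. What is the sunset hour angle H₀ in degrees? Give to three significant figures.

cos H₀ = −tan φ · tan δ = −tan(-67.2°) × tan(+19.100°) = 0.8238, so H₀ = 0.6028 rad = 34.54°.

H₀ = 34.5°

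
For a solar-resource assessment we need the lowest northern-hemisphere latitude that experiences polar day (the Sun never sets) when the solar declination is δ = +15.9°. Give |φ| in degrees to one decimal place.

Polar day requires cos H₀ = −tan φ tan δ ≤ −1, i.e. tan φ tan δ ≥ 1.
The boundary is |tan φ| · |tan δ| = 1, so |φ| = 90° − |δ| = 90° − 15.9° = 74.1° in the northern hemisphere.

|φ| = 74.1°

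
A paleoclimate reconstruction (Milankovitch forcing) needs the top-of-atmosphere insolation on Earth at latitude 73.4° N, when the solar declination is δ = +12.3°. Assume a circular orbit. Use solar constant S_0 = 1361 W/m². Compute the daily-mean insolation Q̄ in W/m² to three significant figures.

cos h₀ = −tan(+73.4°) tan(+12.300°) = -0.7314, h₀ = 2.3911 rad.
Bracket: h₀ sin ϕ sin δ + cos ϕ cos δ sin h₀ = 2.3911×0.95832×0.21303 + 0.28569×0.97705×0.68197 = 0.488145 + 0.190361 = 0.678506.
Q̄ = (S_0/π) × [bracket] = (1361/π) × 0.678506 = 293.9 W/m².

Q̄ ≈ 294 W/m²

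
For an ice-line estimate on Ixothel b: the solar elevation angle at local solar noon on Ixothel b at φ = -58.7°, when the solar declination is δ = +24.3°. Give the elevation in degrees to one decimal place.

At local noon the hour angle is zero, so the zenith angle equals |φ − δ| = |-58.7° − (+24.300°)| = 83.000°.
Elevation = 90° − 83.000° = 7.0°.

7.0°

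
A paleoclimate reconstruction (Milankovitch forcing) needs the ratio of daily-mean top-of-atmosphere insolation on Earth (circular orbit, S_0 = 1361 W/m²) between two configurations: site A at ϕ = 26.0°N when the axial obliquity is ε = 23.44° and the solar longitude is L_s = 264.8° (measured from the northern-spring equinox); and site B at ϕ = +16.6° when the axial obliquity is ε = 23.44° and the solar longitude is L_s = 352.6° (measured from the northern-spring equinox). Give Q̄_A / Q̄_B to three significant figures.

— Configuration A (ϕ=+26.0°):
Solar declination: sin δ = sin ε · sin L_s = sin 23.44° × sin 264.8° = -0.39615, so δ = -23.338°.
cos h₀ = −tan(+26.0°) tan(-23.338°) = 0.2104, h₀ = 1.3588 rad.
Bracket: h₀ sin ϕ sin δ + cos ϕ cos δ sin h₀ = 1.3588×0.43837×-0.39615 + 0.89879×0.91819×0.97761 = -0.235970 + 0.806782 = 0.570812.
Q̄ = (S_0/π) × [bracket] = (1361/π) × 0.570812 = 247.29 W/m².
— Configuration B (ϕ=+16.6°):
Solar declination: sin δ = sin ε · sin L_s = sin 23.44° × sin 352.6° = -0.05123, so δ = -2.937°.
cos h₀ = −tan(+16.6°) tan(-2.937°) = 0.0153, h₀ = 1.5555 rad.
Bracket: h₀ sin ϕ sin δ + cos ϕ cos δ sin h₀ = 1.5555×0.28569×-0.05123 + 0.95832×0.99869×0.99988 = -0.022766 + 0.956950 = 0.934184.
Q̄ = (S_0/π) × [bracket] = (1361/π) × 0.934184 = 404.71 W/m².
Ratio Q̄_A / Q̄_B = 247.29 / 404.71 = 0.6110.

Q̄_A / Q̄_B ≈ 0.611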